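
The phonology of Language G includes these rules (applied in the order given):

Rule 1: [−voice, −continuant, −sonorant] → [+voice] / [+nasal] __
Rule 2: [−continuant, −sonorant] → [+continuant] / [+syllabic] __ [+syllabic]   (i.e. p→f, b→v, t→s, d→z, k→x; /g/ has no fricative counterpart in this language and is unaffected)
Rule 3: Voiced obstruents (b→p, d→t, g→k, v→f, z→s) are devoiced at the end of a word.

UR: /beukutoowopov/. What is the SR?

Rule 1 (post-nasal voicing): no segment meets the environment; /beukutoowopov/ is unchanged.
Rule 2 (intervocalic spirantization): /k/ is a stop between vowels /u/ and /u/, so it spirantizes to the fricative [x]. /t/ is a stop between vowels /u/ and /o/, so it spirantizes to the fricative [s]. /p/ is a stop between vowels /o/ and /o/, so it spirantizes to the fricative [f]. /beukutoowopov/ → beuxusoowofov.
Rule 3 (final devoicing): /v/ is a voiced obstruent in word-final position, so it devoices to [f]. /beuxusoowofov/ → beuxusoowofof.

beuxusoowofof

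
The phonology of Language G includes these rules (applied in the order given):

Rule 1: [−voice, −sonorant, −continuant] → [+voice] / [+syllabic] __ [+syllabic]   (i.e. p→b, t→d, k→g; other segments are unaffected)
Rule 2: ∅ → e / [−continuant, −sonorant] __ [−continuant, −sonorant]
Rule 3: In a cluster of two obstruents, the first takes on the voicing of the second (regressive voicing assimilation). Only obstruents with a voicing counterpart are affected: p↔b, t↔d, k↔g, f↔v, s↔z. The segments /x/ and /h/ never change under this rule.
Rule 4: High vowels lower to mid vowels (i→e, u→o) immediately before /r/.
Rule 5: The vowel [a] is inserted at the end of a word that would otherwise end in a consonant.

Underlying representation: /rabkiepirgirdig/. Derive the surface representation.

Rule 1 (intervocalic voicing): /p/ is a voiceless stop between vowels /e/ and /i/, so it voices to [b]. /rabkiepirgirdig/ → rabkiebirgirdig.
Rule 2 (stop-cluster e-epenthesis): /b/ and /k/ form a stop–stop cluster, so [e] is inserted between them. /rabkiebirgirdig/ → rabekiebirgirdig.
Rule 3 (regressive voicing assimilation): no segment meets the environment; /rabekiebirgirdig/ is unchanged.
Rule 4 (pre-rhotic lowering): /i/ is a high vowel immediately before /r/, so it lowers to [e]. /i/ is a high vowel immediately before /r/, so it lowers to [e]. /rabekiebirgirdig/ → rabekiebergerdig.
Rule 5 (final a-epenthesis): the form ends in the consonant /g/, so [a] is inserted word-finally. /rabekiebergerdig/ → rabekiebergerdiga.

rabekiebergerdiga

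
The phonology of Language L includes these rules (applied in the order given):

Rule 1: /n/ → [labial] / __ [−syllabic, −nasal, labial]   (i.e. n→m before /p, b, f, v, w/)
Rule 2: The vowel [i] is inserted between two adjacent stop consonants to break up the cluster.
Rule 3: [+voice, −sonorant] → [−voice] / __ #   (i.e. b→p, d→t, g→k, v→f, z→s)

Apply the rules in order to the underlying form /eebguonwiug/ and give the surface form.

eebiguomwiuk

Rule 1 (nasal place assimilation): /n/ precedes the labial consonant /w/, so it assimilates in place to [m]. /eebguonwiug/ → eebguomwiug.
Rule 2 (stop-cluster i-epenthesis): /b/ and /g/ form a stop–stop cluster, so [i] is inserted between them. /eebguomwiug/ → eebiguomwiug.
Rule 3 (final devoicing): /g/ is a voiced obstruent in word-final position, so it devoices to [k]. /eebiguomwiug/ → eebiguomwiuk.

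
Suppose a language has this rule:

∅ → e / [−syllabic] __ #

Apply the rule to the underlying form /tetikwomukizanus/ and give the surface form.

tetikwomukizanuse

the form ends in the consonant /s/, so [e] is inserted word-finally.
Surface form: [tetikwomukizanuse].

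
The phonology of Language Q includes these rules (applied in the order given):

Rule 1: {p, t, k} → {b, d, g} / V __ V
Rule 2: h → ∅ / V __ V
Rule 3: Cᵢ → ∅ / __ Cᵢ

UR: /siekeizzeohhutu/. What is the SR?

Rule 1 (intervocalic voicing): /k/ is a voiceless stop between vowels /e/ and /e/, so it voices to [g]. /t/ is a voiceless stop between vowels /u/ and /u/, so it voices to [d]. /siekeizzeohhutu/ → siegeizzeohhudu.
Rule 2 (intervocalic h-deletion): no segment meets the environment; /siegeizzeohhudu/ is unchanged.
Rule 3 (degemination): /zz/ is a geminate; the first /z/ deletes. /hh/ is a geminate; the first /h/ deletes. /siegeizzeohhudu/ → siegeizeohudu.

siegeizeohudu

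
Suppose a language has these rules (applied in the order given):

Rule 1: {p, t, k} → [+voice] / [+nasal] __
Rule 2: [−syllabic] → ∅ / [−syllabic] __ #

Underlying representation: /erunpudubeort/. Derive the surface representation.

erunbudubeor

Rule 1 (post-nasal voicing): /p/ is a voiceless stop immediately after the nasal /n/, so it voices to [b]. /erunpudubeort/ → erunbudubeort.
Rule 2 (final cluster simplification): /t/ is the second consonant of a word-final cluster /rt/, so it deletes. /erunbudubeort/ → erunbudubeor.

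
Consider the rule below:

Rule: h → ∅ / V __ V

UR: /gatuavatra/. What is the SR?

No segment of /gatuavatra/ meets the structural description of the rule, so the form surfaces unchanged.

gatuavatra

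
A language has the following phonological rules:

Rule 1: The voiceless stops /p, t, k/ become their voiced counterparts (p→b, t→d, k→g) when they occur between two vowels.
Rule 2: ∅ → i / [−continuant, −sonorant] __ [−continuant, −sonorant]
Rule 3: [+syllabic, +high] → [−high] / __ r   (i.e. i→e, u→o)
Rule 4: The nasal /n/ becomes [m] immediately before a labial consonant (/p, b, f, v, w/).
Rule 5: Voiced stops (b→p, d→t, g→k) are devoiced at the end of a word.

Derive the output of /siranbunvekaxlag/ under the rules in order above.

serambumvegaxlak

Rule 1 (intervocalic voicing): /k/ is a voiceless stop between vowels /e/ and /a/, so it voices to [g]. /siranbunvekaxlag/ → siranbunvegaxlag.
Rule 2 (stop-cluster i-epenthesis): no segment meets the environment; /siranbunvegaxlag/ is unchanged.
Rule 3 (pre-rhotic lowering): /i/ is a high vowel immediately before /r/, so it lowers to [e]. /siranbunvegaxlag/ → seranbunvegaxlag.
Rule 4 (nasal place assimilation): /n/ precedes the labial consonant /b/, so it assimilates in place to [m]. /n/ precedes the labial consonant /v/, so it assimilates in place to [m]. /seranbunvegaxlag/ → serambumvegaxlag.
Rule 5 (final devoicing): /g/ is a voiced stop in word-final position, so it devoices to [k]. /serambumvegaxlag/ → serambumvegaxlak.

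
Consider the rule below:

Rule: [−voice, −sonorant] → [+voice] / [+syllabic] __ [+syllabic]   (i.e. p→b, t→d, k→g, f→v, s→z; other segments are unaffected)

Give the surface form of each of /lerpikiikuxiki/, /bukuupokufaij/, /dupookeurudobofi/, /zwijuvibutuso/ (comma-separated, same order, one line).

/lerpikiikuxiki/: /k/ is a voiceless obstruent between vowels /i/ and /i/, so it voices to [g]. /k/ is a voiceless obstruent between vowels /i/ and /u/, so it voices to [g]. /k/ is a voiceless obstruent between vowels /i/ and /i/, so it voices to [g]. → [lerpigiiguxigi].
/bukuupokufaij/: /k/ is a voiceless obstruent between vowels /u/ and /u/, so it voices to [g]. /p/ is a voiceless obstruent between vowels /u/ and /o/, so it voices to [b]. /k/ is a voiceless obstruent between vowels /o/ and /u/, so it voices to [g]. /f/ is a voiceless obstruent between vowels /u/ and /a/, so it voices to [v]. → [buguuboguvaij].
/dupookeurudobofi/: /p/ is a voiceless obstruent between vowels /u/ and /o/, so it voices to [b]. /k/ is a voiceless obstruent between vowels /o/ and /e/, so it voices to [g]. /f/ is a voiceless obstruent between vowels /o/ and /i/, so it voices to [v]. → [duboogeurudobovi].
/zwijuvibutuso/: /t/ is a voiceless obstruent between vowels /u/ and /u/, so it voices to [d]. /s/ is a voiceless obstruent between vowels /u/ and /o/, so it voices to [z]. → [zwijuvibuduzo].

lerpigiiguxigi, buguuboguvaij, duboogeurudobovi, zwijuvibuduzo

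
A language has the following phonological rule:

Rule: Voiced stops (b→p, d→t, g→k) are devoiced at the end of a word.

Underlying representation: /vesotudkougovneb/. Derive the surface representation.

vesotudkougovnep

Scanning /vesotudkougovneb/: /d/ at position 7 is not in the conditioning environment; /g/ at position 11 is not in the conditioning environment; /b/ is a voiced stop in word-final position, so it devoices to [p].
Result: [vesotudkougovnep].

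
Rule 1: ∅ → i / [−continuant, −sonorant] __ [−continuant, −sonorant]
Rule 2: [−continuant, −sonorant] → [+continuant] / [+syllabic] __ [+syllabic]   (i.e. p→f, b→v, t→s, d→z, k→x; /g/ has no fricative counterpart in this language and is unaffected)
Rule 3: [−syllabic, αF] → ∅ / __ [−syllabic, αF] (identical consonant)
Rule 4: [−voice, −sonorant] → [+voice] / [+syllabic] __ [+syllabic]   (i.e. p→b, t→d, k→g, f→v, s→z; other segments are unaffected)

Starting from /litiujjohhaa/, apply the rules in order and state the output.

Rule 1 (stop-cluster i-epenthesis): no segment meets the environment; /litiujjohhaa/ is unchanged.
Rule 2 (intervocalic spirantization): /t/ is a stop between vowels /i/ and /i/, so it spirantizes to the fricative [s]. /litiujjohhaa/ → lisiujjohhaa.
Rule 3 (degemination): /jj/ is a geminate; the first /j/ deletes. /hh/ is a geminate; the first /h/ deletes. /lisiujjohhaa/ → lisiujohaa.
Rule 4 (intervocalic voicing): /s/ is a voiceless obstruent between vowels /i/ and /i/, so it voices to [z]. /lisiujohaa/ → liziujohaa.

liziujohaa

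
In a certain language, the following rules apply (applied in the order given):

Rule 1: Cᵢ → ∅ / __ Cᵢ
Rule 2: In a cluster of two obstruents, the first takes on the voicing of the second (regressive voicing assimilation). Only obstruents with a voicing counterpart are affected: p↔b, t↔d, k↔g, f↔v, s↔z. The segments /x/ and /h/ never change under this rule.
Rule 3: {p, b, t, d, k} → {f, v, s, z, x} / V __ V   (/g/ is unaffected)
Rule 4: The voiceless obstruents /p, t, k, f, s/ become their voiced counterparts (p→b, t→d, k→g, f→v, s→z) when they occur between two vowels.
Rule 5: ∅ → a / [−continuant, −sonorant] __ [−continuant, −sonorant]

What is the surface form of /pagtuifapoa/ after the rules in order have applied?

Rule 1 (degemination): no segment meets the environment; /pagtuifapoa/ is unchanged.
Rule 2 (regressive voicing assimilation): /g/ precedes the voiceless obstruent /t/, so it devoices to [k] by assimilation. /pagtuifapoa/ → paktuifapoa.
Rule 3 (intervocalic spirantization): /p/ is a stop between vowels /a/ and /o/, so it spirantizes to the fricative [f]. /paktuifapoa/ → paktuifafoa.
Rule 4 (intervocalic voicing): /f/ is a voiceless obstruent between vowels /i/ and /a/, so it voices to [v]. /f/ is a voiceless obstruent between vowels /a/ and /o/, so it voices to [v]. /paktuifafoa/ → paktuivavoa.
Rule 5 (stop-cluster a-epenthesis): /k/ and /t/ form a stop–stop cluster, so [a] is inserted between them. /paktuivavoa/ → pakatuivavoa.

pakatuivavoa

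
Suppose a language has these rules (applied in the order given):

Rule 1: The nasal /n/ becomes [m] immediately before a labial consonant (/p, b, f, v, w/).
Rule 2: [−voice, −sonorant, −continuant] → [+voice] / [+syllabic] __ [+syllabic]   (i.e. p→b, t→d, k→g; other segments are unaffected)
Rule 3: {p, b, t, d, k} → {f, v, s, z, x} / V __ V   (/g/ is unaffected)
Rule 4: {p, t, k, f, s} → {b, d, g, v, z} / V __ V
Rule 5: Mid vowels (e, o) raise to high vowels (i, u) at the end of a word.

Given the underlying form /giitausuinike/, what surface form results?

giizauzuinigi

Rule 1 (nasal place assimilation): no segment meets the environment; /giitausuinike/ is unchanged.
Rule 2 (intervocalic voicing): /t/ is a voiceless stop between vowels /i/ and /a/, so it voices to [d]. /k/ is a voiceless stop between vowels /i/ and /e/, so it voices to [g]. /giitausuinike/ → giidausuinige.
Rule 3 (intervocalic spirantization): /d/ is a stop between vowels /i/ and /a/, so it spirantizes to the fricative [z]. /giidausuinige/ → giizausuinige.
Rule 4 (intervocalic voicing): /s/ is a voiceless obstruent between vowels /u/ and /u/, so it voices to [z]. /giizausuinige/ → giizauzuinige.
Rule 5 (final vowel raising): /e/ is a mid vowel in word-final position, so it raises to [i]. /giizauzuinige/ → giizauzuinigi.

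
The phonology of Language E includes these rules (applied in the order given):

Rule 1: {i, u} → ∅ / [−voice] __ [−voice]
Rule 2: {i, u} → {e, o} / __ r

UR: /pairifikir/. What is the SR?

paerifker

Rule 1 (high vowel syncope): /i/ is a high vowel flanked by voiceless consonants /f/ and /k/, so it deletes. /pairifikir/ → pairifkir.
Rule 2 (pre-rhotic lowering): /i/ is a high vowel immediately before /r/, so it lowers to [e]. /i/ is a high vowel immediately before /r/, so it lowers to [e]. /pairifkir/ → paerifker.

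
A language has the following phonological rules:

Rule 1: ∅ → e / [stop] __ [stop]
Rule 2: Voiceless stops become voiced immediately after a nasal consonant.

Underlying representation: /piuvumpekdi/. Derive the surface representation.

Rule 1 (stop-cluster e-epenthesis): /k/ and /d/ form a stop–stop cluster, so [e] is inserted between them. /piuvumpekdi/ → piuvumpekedi.
Rule 2 (post-nasal voicing): /p/ is a voiceless stop immediately after the nasal /m/, so it voices to [b]. /piuvumpekedi/ → piuvumbekedi.

piuvumbekedi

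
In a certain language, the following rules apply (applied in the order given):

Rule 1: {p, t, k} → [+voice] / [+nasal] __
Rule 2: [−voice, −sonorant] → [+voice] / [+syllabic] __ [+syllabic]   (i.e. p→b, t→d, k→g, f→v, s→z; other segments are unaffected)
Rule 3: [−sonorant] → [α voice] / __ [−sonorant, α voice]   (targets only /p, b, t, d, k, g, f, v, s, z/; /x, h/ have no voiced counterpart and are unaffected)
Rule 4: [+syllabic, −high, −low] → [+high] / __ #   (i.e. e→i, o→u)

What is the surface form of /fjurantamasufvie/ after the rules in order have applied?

Rule 1 (post-nasal voicing): /t/ is a voiceless stop immediately after the nasal /n/, so it voices to [d]. /fjurantamasufvie/ → fjurandamasufvie.
Rule 2 (intervocalic voicing): /s/ is a voiceless obstruent between vowels /a/ and /u/, so it voices to [z]. /fjurandamasufvie/ → fjurandamazufvie.
Rule 3 (regressive voicing assimilation): /f/ precedes the voiced obstruent /v/, so it voices to [v] by assimilation. /fjurandamazufvie/ → fjurandamazuvvie.
Rule 4 (final vowel raising): /e/ is a mid vowel in word-final position, so it raises to [i]. /fjurandamazuvvie/ → fjurandamazuvvii.

fjurandamazuvvii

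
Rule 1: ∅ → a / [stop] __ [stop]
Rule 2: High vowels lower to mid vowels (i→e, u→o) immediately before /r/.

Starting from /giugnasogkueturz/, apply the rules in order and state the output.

giugnasogakuetorz

Rule 1 (stop-cluster a-epenthesis): /g/ and /k/ form a stop–stop cluster, so [a] is inserted between them. /giugnasogkueturz/ → giugnasogakueturz.
Rule 2 (pre-rhotic lowering): /u/ is a high vowel immediately before /r/, so it lowers to [o]. /giugnasogakueturz/ → giugnasogakuetorz.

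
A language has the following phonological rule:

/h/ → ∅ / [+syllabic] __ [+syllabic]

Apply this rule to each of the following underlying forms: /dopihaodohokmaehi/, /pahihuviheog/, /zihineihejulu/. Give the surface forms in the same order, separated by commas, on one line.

dopiaodookmaei, paiuvieog, ziineiejulu

/dopihaodohokmaehi/: /h/ occurs between vowels /i/ and /a/, so it deletes. /h/ occurs between vowels /o/ and /o/, so it deletes. /h/ occurs between vowels /e/ and /i/, so it deletes. → [dopiaodookmaei].
/pahihuviheog/: /h/ occurs between vowels /a/ and /i/, so it deletes. /h/ occurs between vowels /i/ and /u/, so it deletes. /h/ occurs between vowels /i/ and /e/, so it deletes. → [paiuvieog].
/zihineihejulu/: /h/ occurs between vowels /i/ and /i/, so it deletes. /h/ occurs between vowels /i/ and /e/, so it deletes. → [ziineiejulu].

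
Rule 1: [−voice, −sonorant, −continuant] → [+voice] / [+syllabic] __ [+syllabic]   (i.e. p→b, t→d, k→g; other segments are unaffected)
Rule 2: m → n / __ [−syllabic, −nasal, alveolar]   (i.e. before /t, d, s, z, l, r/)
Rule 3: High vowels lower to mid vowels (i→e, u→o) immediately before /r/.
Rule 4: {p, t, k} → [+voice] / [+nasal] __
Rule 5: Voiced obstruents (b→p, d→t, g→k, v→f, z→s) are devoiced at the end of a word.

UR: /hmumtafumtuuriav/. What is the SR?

Rule 1 (intervocalic voicing): no segment meets the environment; /hmumtafumtuuriav/ is unchanged.
Rule 2 (nasal place assimilation): /m/ precedes the alveolar consonant /t/, so it assimilates in place to [n]. /m/ precedes the alveolar consonant /t/, so it assimilates in place to [n]. /hmumtafumtuuriav/ → hmuntafuntuuriav.
Rule 3 (pre-rhotic lowering): /u/ is a high vowel immediately before /r/, so it lowers to [o]. /hmuntafuntuuriav/ → hmuntafuntuoriav.
Rule 4 (post-nasal voicing): /t/ is a voiceless stop immediately after the nasal /n/, so it voices to [d]. /t/ is a voiceless stop immediately after the nasal /n/, so it voices to [d]. /hmuntafuntuoriav/ → hmundafunduoriav.
Rule 5 (final devoicing): /v/ is a voiced obstruent in word-final position, so it devoices to [f]. /hmundafunduoriav/ → hmundafunduoriaf.

hmundafunduoriaf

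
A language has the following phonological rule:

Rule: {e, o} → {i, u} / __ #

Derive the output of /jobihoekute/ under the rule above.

/e/ is a mid vowel in word-final position, so it raises to [i].
Surface form: [jobihoekuti].

jobihoekuti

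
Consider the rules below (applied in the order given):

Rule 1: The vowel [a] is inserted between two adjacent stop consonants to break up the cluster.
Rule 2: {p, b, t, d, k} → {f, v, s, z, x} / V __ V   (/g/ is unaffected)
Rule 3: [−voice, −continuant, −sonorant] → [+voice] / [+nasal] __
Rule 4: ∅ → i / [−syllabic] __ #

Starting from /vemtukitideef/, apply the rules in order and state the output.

Rule 1 (stop-cluster a-epenthesis): no segment meets the environment; /vemtukitideef/ is unchanged.
Rule 2 (intervocalic spirantization): /k/ is a stop between vowels /u/ and /i/, so it spirantizes to the fricative [x]. /t/ is a stop between vowels /i/ and /i/, so it spirantizes to the fricative [s]. /d/ is a stop between vowels /i/ and /e/, so it spirantizes to the fricative [z]. /vemtukitideef/ → vemtuxisizeef.
Rule 3 (post-nasal voicing): /t/ is a voiceless stop immediately after the nasal /m/, so it voices to [d]. /vemtuxisizeef/ → vemduxisizeef.
Rule 4 (final i-epenthesis): the form ends in the consonant /f/, so [i] is inserted word-finally. /vemduxisizeef/ → vemduxisizeefi.

vemduxisizeefi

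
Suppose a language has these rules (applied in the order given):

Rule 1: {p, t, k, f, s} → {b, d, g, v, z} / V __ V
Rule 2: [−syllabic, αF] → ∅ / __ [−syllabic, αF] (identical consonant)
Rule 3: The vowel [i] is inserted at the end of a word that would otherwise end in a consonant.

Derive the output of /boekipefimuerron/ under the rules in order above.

Rule 1 (intervocalic voicing): /k/ is a voiceless obstruent between vowels /e/ and /i/, so it voices to [g]. /p/ is a voiceless obstruent between vowels /i/ and /e/, so it voices to [b]. /f/ is a voiceless obstruent between vowels /e/ and /i/, so it voices to [v]. /boekipefimuerron/ → boegibevimuerron.
Rule 2 (degemination): /rr/ is a geminate; the first /r/ deletes. /boegibevimuerron/ → boegibevimueron.
Rule 3 (final i-epenthesis): the form ends in the consonant /n/, so [i] is inserted word-finally. /boegibevimueron/ → boegibevimueroni.

boegibevimueroni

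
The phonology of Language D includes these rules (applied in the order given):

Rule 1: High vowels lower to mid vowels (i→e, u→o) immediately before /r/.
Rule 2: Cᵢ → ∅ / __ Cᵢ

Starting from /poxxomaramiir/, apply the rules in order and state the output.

poxomaramier

Rule 1 (pre-rhotic lowering): /i/ is a high vowel immediately before /r/, so it lowers to [e]. /poxxomaramiir/ → poxxomaramier.
Rule 2 (degemination): /xx/ is a geminate; the first /x/ deletes. /poxxomaramier/ → poxomaramier.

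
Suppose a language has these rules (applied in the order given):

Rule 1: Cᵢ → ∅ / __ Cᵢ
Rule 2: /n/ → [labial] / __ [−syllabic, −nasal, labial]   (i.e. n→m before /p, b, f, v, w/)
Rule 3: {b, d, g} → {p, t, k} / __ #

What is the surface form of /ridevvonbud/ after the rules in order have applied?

ridevombut

Rule 1 (degemination): /vv/ is a geminate; the first /v/ deletes. /ridevvonbud/ → ridevonbud.
Rule 2 (nasal place assimilation): /n/ precedes the labial consonant /b/, so it assimilates in place to [m]. /ridevonbud/ → ridevombud.
Rule 3 (final devoicing): /d/ is a voiced stop in word-final position, so it devoices to [t]. /ridevombud/ → ridevombut.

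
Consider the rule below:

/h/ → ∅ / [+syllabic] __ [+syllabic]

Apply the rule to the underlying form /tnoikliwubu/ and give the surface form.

No segment of /tnoikliwubu/ meets the structural description of the rule, so the form surfaces unchanged.

tnoikliwubu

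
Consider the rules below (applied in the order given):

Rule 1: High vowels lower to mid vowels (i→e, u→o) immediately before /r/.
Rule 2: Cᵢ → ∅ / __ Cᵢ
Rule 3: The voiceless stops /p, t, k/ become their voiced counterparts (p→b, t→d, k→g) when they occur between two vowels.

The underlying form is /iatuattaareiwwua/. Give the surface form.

iaduadaareiwua

Rule 1 (pre-rhotic lowering): no segment meets the environment; /iatuattaareiwwua/ is unchanged.
Rule 2 (degemination): /tt/ is a geminate; the first /t/ deletes. /ww/ is a geminate; the first /w/ deletes. /iatuattaareiwwua/ → iatuataareiwua.
Rule 3 (intervocalic voicing): /t/ is a voiceless stop between vowels /a/ and /u/, so it voices to [d]. /t/ is a voiceless stop between vowels /a/ and /a/, so it voices to [d]. /iatuataareiwua/ → iaduadaareiwua.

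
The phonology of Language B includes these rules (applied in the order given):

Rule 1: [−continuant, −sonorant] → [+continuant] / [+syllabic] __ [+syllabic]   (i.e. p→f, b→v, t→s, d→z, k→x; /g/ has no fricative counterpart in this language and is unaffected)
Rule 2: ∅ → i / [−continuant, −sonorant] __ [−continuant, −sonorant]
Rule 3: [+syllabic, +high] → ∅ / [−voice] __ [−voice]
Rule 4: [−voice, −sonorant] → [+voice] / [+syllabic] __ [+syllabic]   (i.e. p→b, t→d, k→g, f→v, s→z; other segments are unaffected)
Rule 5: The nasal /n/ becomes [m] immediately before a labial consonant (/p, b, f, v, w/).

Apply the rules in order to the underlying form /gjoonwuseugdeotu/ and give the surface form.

gjoomwuzeugideozu

Rule 1 (intervocalic spirantization): /t/ is a stop between vowels /o/ and /u/, so it spirantizes to the fricative [s]. /gjoonwuseugdeotu/ → gjoonwuseugdeosu.
Rule 2 (stop-cluster i-epenthesis): /g/ and /d/ form a stop–stop cluster, so [i] is inserted between them. /gjoonwuseugdeosu/ → gjoonwuseugideosu.
Rule 3 (high vowel syncope): no segment meets the environment; /gjoonwuseugideosu/ is unchanged.
Rule 4 (intervocalic voicing): /s/ is a voiceless obstruent between vowels /u/ and /e/, so it voices to [z]. /s/ is a voiceless obstruent between vowels /o/ and /u/, so it voices to [z]. /gjoonwuseugideosu/ → gjoonwuzeugideozu.
Rule 5 (nasal place assimilation): /n/ precedes the labial consonant /w/, so it assimilates in place to [m]. /gjoonwuzeugideozu/ → gjoomwuzeugideozu.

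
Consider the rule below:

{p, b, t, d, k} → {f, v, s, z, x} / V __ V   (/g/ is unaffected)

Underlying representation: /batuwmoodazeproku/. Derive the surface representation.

Scanning /batuwmoodazeproku/: /b/ at position 1 is not in the conditioning environment; /t/ is a stop between vowels /a/ and /u/, so it spirantizes to the fricative [s]; /d/ is a stop between vowels /o/ and /a/, so it spirantizes to the fricative [z]; /p/ at position 13 is not in the conditioning environment; /k/ is a stop between vowels /o/ and /u/, so it spirantizes to the fricative [x].
Result: [basuwmoozazeproxu].

basuwmoozazeproxu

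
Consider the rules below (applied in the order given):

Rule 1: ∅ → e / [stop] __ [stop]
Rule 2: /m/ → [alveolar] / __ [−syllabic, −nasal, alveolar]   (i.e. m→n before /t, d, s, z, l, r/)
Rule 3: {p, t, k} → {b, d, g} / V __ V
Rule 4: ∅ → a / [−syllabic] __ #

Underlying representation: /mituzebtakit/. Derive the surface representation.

Rule 1 (stop-cluster e-epenthesis): /b/ and /t/ form a stop–stop cluster, so [e] is inserted between them. /mituzebtakit/ → mituzebetakit.
Rule 2 (nasal place assimilation): no segment meets the environment; /mituzebetakit/ is unchanged.
Rule 3 (intervocalic voicing): /t/ is a voiceless stop between vowels /i/ and /u/, so it voices to [d]. /t/ is a voiceless stop between vowels /e/ and /a/, so it voices to [d]. /k/ is a voiceless stop between vowels /a/ and /i/, so it voices to [g]. /mituzebetakit/ → miduzebedagit.
Rule 4 (final a-epenthesis): the form ends in the consonant /t/, so [a] is inserted word-finally. /miduzebedagit/ → miduzebedagita.

miduzebedagita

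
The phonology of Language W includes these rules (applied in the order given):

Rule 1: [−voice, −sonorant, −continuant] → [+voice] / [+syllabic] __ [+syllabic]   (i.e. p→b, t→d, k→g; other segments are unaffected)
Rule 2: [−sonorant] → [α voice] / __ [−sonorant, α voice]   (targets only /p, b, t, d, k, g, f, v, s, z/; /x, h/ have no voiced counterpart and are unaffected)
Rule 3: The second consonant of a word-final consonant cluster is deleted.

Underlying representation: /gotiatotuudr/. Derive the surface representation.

Rule 1 (intervocalic voicing): /t/ is a voiceless stop between vowels /o/ and /i/, so it voices to [d]. /t/ is a voiceless stop between vowels /a/ and /o/, so it voices to [d]. /t/ is a voiceless stop between vowels /o/ and /u/, so it voices to [d]. /gotiatotuudr/ → godiadoduudr.
Rule 2 (regressive voicing assimilation): no segment meets the environment; /godiadoduudr/ is unchanged.
Rule 3 (final cluster simplification): /r/ is the second consonant of a word-final cluster /dr/, so it deletes. /godiadoduudr/ → godiadoduud.

godiadoduud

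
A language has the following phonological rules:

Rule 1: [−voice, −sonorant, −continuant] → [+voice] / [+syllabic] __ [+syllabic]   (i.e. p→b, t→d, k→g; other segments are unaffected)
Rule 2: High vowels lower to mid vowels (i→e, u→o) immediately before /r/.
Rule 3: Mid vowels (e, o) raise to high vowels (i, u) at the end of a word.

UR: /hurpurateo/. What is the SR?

horporadeu

Rule 1 (intervocalic voicing): /t/ is a voiceless stop between vowels /a/ and /e/, so it voices to [d]. /hurpurateo/ → hurpuradeo.
Rule 2 (pre-rhotic lowering): /u/ is a high vowel immediately before /r/, so it lowers to [o]. /u/ is a high vowel immediately before /r/, so it lowers to [o]. /hurpuradeo/ → horporadeo.
Rule 3 (final vowel raising): /o/ is a mid vowel in word-final position, so it raises to [u]. /horporadeo/ → horporadeu.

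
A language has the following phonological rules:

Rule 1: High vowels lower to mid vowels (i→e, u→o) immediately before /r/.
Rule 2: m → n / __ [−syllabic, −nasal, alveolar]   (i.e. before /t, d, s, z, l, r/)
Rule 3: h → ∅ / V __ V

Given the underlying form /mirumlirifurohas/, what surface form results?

Rule 1 (pre-rhotic lowering): /i/ is a high vowel immediately before /r/, so it lowers to [e]. /i/ is a high vowel immediately before /r/, so it lowers to [e]. /u/ is a high vowel immediately before /r/, so it lowers to [o]. /mirumlirifurohas/ → merumleriforohas.
Rule 2 (nasal place assimilation): /m/ precedes the alveolar consonant /l/, so it assimilates in place to [n]. /merumleriforohas/ → merunleriforohas.
Rule 3 (intervocalic h-deletion): /h/ occurs between vowels /o/ and /a/, so it deletes. /merunleriforohas/ → merunleriforoas.

merunleriforoas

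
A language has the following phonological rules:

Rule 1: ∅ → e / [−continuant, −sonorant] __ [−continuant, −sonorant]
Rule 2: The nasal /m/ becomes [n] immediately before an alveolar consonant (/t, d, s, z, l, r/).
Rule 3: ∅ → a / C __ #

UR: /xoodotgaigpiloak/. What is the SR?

Rule 1 (stop-cluster e-epenthesis): /t/ and /g/ form a stop–stop cluster, so [e] is inserted between them. /g/ and /p/ form a stop–stop cluster, so [e] is inserted between them. /xoodotgaigpiloak/ → xoodotegaigepiloak.
Rule 2 (nasal place assimilation): no segment meets the environment; /xoodotegaigepiloak/ is unchanged.
Rule 3 (final a-epenthesis): the form ends in the consonant /k/, so [a] is inserted word-finally. /xoodotegaigepiloak/ → xoodotegaigepiloaka.

xoodotegaigepiloaka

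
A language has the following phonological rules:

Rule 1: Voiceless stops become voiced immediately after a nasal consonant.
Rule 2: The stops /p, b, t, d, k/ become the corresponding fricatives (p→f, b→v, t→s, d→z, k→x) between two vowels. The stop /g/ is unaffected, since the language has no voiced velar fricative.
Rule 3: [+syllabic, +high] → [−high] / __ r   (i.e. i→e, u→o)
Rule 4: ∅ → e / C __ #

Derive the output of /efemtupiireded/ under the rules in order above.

Rule 1 (post-nasal voicing): /t/ is a voiceless stop immediately after the nasal /m/, so it voices to [d]. /efemtupiireded/ → efemdupiireded.
Rule 2 (intervocalic spirantization): /p/ is a stop between vowels /u/ and /i/, so it spirantizes to the fricative [f]. /d/ is a stop between vowels /e/ and /e/, so it spirantizes to the fricative [z]. /efemdupiireded/ → efemdufiirezed.
Rule 3 (pre-rhotic lowering): /i/ is a high vowel immediately before /r/, so it lowers to [e]. /efemdufiirezed/ → efemdufierezed.
Rule 4 (final e-epenthesis): the form ends in the consonant /d/, so [e] is inserted word-finally. /efemdufierezed/ → efemdufierezede.

efemdufierezede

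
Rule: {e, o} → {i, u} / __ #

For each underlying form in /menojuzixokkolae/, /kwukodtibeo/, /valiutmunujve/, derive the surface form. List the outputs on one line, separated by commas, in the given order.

/menojuzixokkolae/: /e/ is a mid vowel in word-final position, so it raises to [i]. → [menojuzixokkolai].
/kwukodtibeo/: /o/ is a mid vowel in word-final position, so it raises to [u]. → [kwukodtibeu].
/valiutmunujve/: /e/ is a mid vowel in word-final position, so it raises to [i]. → [valiutmunujvi].

menojuzixokkolai, kwukodtibeu, valiutmunujvi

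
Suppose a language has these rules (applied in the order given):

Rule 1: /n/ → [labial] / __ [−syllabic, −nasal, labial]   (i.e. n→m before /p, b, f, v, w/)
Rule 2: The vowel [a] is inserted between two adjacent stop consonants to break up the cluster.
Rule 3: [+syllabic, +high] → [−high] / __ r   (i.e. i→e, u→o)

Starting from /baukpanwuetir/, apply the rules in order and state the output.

baukapamwueter

Rule 1 (nasal place assimilation): /n/ precedes the labial consonant /w/, so it assimilates in place to [m]. /baukpanwuetir/ → baukpamwuetir.
Rule 2 (stop-cluster a-epenthesis): /k/ and /p/ form a stop–stop cluster, so [a] is inserted between them. /baukpamwuetir/ → baukapamwuetir.
Rule 3 (pre-rhotic lowering): /i/ is a high vowel immediately before /r/, so it lowers to [e]. /baukapamwuetir/ → baukapamwueter.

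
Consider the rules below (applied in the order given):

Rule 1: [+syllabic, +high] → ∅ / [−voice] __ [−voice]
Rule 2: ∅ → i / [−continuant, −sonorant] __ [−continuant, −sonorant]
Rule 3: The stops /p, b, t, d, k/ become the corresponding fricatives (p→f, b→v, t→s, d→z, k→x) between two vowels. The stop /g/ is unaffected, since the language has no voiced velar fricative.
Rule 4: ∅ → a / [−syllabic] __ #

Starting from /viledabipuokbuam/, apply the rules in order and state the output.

Rule 1 (high vowel syncope): no segment meets the environment; /viledabipuokbuam/ is unchanged.
Rule 2 (stop-cluster i-epenthesis): /k/ and /b/ form a stop–stop cluster, so [i] is inserted between them. /viledabipuokbuam/ → viledabipuokibuam.
Rule 3 (intervocalic spirantization): /d/ is a stop between vowels /e/ and /a/, so it spirantizes to the fricative [z]. /b/ is a stop between vowels /a/ and /i/, so it spirantizes to the fricative [v]. /p/ is a stop between vowels /i/ and /u/, so it spirantizes to the fricative [f]. /k/ is a stop between vowels /o/ and /i/, so it spirantizes to the fricative [x]. /b/ is a stop between vowels /i/ and /u/, so it spirantizes to the fricative [v]. /viledabipuokibuam/ → vilezavifuoxivuam.
Rule 4 (final a-epenthesis): the form ends in the consonant /m/, so [a] is inserted word-finally. /vilezavifuoxivuam/ → vilezavifuoxivuama.

vilezavifuoxivuama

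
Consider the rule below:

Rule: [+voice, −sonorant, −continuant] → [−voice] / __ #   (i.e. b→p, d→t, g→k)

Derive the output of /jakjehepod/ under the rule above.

/d/ is a voiced stop in word-final position, so it devoices to [t].
Surface form: [jakjehepot].

jakjehepot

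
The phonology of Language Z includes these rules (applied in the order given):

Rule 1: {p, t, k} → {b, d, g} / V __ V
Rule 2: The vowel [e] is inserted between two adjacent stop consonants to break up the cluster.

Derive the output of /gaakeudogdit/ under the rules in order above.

gaageudogedit

Rule 1 (intervocalic voicing): /k/ is a voiceless stop between vowels /a/ and /e/, so it voices to [g]. /gaakeudogdit/ → gaageudogdit.
Rule 2 (stop-cluster e-epenthesis): /g/ and /d/ form a stop–stop cluster, so [e] is inserted between them. /gaageudogdit/ → gaageudogedit.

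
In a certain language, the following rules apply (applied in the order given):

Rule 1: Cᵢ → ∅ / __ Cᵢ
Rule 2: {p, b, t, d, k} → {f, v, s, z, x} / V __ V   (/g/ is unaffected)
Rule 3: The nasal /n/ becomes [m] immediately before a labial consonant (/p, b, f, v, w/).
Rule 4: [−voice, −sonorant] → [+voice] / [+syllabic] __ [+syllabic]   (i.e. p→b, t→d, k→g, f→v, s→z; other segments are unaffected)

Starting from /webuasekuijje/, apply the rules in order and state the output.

wevuazexuije

Rule 1 (degemination): /jj/ is a geminate; the first /j/ deletes. /webuasekuijje/ → webuasekuije.
Rule 2 (intervocalic spirantization): /b/ is a stop between vowels /e/ and /u/, so it spirantizes to the fricative [v]. /k/ is a stop between vowels /e/ and /u/, so it spirantizes to the fricative [x]. /webuasekuije/ → wevuasexuije.
Rule 3 (nasal place assimilation): no segment meets the environment; /wevuasexuije/ is unchanged.
Rule 4 (intervocalic voicing): /s/ is a voiceless obstruent between vowels /a/ and /e/, so it voices to [z]. /wevuasexuije/ → wevuazexuije.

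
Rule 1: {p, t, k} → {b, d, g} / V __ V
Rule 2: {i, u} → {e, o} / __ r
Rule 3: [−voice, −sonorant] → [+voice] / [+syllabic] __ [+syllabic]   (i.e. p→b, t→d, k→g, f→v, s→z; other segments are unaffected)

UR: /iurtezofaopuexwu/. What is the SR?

iortezovaobuexwu

Rule 1 (intervocalic voicing): /p/ is a voiceless stop between vowels /o/ and /u/, so it voices to [b]. /iurtezofaopuexwu/ → iurtezofaobuexwu.
Rule 2 (pre-rhotic lowering): /u/ is a high vowel immediately before /r/, so it lowers to [o]. /iurtezofaobuexwu/ → iortezofaobuexwu.
Rule 3 (intervocalic voicing): /f/ is a voiceless obstruent between vowels /o/ and /a/, so it voices to [v]. /iortezofaobuexwu/ → iortezovaobuexwu.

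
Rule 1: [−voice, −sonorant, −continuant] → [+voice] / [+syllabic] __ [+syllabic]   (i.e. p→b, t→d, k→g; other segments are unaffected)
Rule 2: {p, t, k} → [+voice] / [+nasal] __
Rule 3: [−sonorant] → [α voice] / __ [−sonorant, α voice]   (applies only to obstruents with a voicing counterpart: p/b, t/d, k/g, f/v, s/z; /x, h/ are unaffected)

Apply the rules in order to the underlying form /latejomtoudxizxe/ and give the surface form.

Rule 1 (intervocalic voicing): /t/ is a voiceless stop between vowels /a/ and /e/, so it voices to [d]. /latejomtoudxizxe/ → ladejomtoudxizxe.
Rule 2 (post-nasal voicing): /t/ is a voiceless stop immediately after the nasal /m/, so it voices to [d]. /ladejomtoudxizxe/ → ladejomdoudxizxe.
Rule 3 (regressive voicing assimilation): /d/ precedes the voiceless obstruent /x/, so it devoices to [t] by assimilation. /z/ precedes the voiceless obstruent /x/, so it devoices to [s] by assimilation. /ladejomdoudxizxe/ → ladejomdoutxisxe.

ladejomdoutxisxe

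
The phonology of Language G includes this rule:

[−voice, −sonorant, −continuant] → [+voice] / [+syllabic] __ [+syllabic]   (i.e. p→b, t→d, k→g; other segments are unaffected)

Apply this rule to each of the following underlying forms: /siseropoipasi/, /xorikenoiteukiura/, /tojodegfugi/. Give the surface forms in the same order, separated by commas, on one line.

siseroboibasi, xorigenoideugiura, tojodegfugi

/siseropoipasi/: /p/ is a voiceless stop between vowels /o/ and /o/, so it voices to [b]. /p/ is a voiceless stop between vowels /i/ and /a/, so it voices to [b]. → [siseroboibasi].
/xorikenoiteukiura/: /k/ is a voiceless stop between vowels /i/ and /e/, so it voices to [g]. /t/ is a voiceless stop between vowels /i/ and /e/, so it voices to [d]. /k/ is a voiceless stop between vowels /u/ and /i/, so it voices to [g]. → [xorigenoideugiura].
/tojodegfugi/: the rule's environment is not met; surfaces unchanged as [tojodegfugi].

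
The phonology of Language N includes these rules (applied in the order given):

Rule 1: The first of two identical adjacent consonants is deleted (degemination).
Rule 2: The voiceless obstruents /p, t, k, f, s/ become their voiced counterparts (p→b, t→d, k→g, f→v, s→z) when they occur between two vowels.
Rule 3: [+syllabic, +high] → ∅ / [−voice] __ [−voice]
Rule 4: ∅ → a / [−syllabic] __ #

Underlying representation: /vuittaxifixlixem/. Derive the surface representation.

Rule 1 (degemination): /tt/ is a geminate; the first /t/ deletes. /vuittaxifixlixem/ → vuitaxifixlixem.
Rule 2 (intervocalic voicing): /t/ is a voiceless obstruent between vowels /i/ and /a/, so it voices to [d]. /f/ is a voiceless obstruent between vowels /i/ and /i/, so it voices to [v]. /vuitaxifixlixem/ → vuidaxivixlixem.
Rule 3 (high vowel syncope): no segment meets the environment; /vuidaxivixlixem/ is unchanged.
Rule 4 (final a-epenthesis): the form ends in the consonant /m/, so [a] is inserted word-finally. /vuidaxivixlixem/ → vuidaxivixlixema.

vuidaxivixlixema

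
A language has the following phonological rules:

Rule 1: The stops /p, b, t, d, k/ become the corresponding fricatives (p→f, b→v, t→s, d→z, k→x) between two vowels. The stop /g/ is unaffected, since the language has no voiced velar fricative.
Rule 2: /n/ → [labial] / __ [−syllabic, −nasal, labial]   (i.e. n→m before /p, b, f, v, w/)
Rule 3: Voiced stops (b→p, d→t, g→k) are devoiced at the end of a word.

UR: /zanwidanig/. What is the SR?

zamwizanik

Rule 1 (intervocalic spirantization): /d/ is a stop between vowels /i/ and /a/, so it spirantizes to the fricative [z]. /zanwidanig/ → zanwizanig.
Rule 2 (nasal place assimilation): /n/ precedes the labial consonant /w/, so it assimilates in place to [m]. /zanwizanig/ → zamwizanig.
Rule 3 (final devoicing): /g/ is a voiced stop in word-final position, so it devoices to [k]. /zamwizanig/ → zamwizanik.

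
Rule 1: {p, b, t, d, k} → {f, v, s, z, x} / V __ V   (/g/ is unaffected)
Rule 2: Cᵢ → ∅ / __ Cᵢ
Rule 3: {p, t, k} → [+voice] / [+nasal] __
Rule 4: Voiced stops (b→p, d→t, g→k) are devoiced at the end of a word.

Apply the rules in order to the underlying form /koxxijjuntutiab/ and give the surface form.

Rule 1 (intervocalic spirantization): /t/ is a stop between vowels /u/ and /i/, so it spirantizes to the fricative [s]. /koxxijjuntutiab/ → koxxijjuntusiab.
Rule 2 (degemination): /xx/ is a geminate; the first /x/ deletes. /jj/ is a geminate; the first /j/ deletes. /koxxijjuntusiab/ → koxijuntusiab.
Rule 3 (post-nasal voicing): /t/ is a voiceless stop immediately after the nasal /n/, so it voices to [d]. /koxijuntusiab/ → koxijundusiab.
Rule 4 (final devoicing): /b/ is a voiced stop in word-final position, so it devoices to [p]. /koxijundusiab/ → koxijundusiap.

koxijundusiap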